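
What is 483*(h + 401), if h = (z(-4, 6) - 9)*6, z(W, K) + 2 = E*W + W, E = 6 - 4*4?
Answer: 266133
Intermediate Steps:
E = -10 (E = 6 - 16 = -10)
z(W, K) = -2 - 9*W (z(W, K) = -2 + (-10*W + W) = -2 - 9*W)
h = 150 (h = ((-2 - 9*(-4)) - 9)*6 = ((-2 + 36) - 9)*6 = (34 - 9)*6 = 25*6 = 150)
483*(h + 401) = 483*(150 + 401) = 483*551 = 266133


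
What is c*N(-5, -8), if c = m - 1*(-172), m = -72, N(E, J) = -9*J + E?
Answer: 6700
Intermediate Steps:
N(E, J) = E - 9*J
c = 100 (c = -72 - 1*(-172) = -72 + 172 = 100)
c*N(-5, -8) = 100*(-5 - 9*(-8)) = 100*(-5 + 72) = 100*67 = 6700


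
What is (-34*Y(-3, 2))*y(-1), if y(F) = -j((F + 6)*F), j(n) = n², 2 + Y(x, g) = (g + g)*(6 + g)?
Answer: 25500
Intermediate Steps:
Y(x, g) = -2 + 2*g*(6 + g) (Y(x, g) = -2 + (g + g)*(6 + g) = -2 + (2*g)*(6 + g) = -2 + 2*g*(6 + g))
y(F) = -F²*(6 + F)² (y(F) = -((F + 6)*F)² = -((6 + F)*F)² = -(F*(6 + F))² = -F²*(6 + F)²)
(-34*Y(-3, 2))*y(-1) = (-34*(-2 + 2*2² + 12*2))*(-1*(-1)²*(6 - 1)²) = (-34*(-2 + 2*4 + 24))*(-1*1*5²) = (-34*(-2 + 8 + 24))*(-1*1*25) = -34*30*(-25) = -1020*(-25) = 25500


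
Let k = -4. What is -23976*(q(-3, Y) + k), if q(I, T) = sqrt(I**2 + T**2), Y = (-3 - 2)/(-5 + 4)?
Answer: 95904 - 23976*sqrt(34) ≈ -43899.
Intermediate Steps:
Y = 5 (Y = -5/(-1) = -5*(-1) = 5)
-23976*(q(-3, Y) + k) = -23976*(sqrt((-3)**2 + 5**2) - 4) = -23976*(sqrt(9 + 25) - 4) = -23976*(sqrt(34) - 4) = -23976*(-4 + sqrt(34)) = -5994*(-16 + 4*sqrt(34)) = 95904 - 23976*sqrt(34)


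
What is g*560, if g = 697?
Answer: 390320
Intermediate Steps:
g*560 = 697*560 = 390320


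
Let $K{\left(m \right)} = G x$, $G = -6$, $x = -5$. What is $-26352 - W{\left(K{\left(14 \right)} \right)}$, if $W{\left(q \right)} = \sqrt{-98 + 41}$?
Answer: $-26352 - i \sqrt{57} \approx -26352.0 - 7.5498 i$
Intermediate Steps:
$K{\left(m \right)} = 30$ ($K{\left(m \right)} = \left(-6\right) \left(-5\right) = 30$)
$W{\left(q \right)} = i \sqrt{57}$ ($W{\left(q \right)} = \sqrt{-57} = i \sqrt{57}$)
$-26352 - W{\left(K{\left(14 \right)} \right)} = -26352 - i \sqrt{57}$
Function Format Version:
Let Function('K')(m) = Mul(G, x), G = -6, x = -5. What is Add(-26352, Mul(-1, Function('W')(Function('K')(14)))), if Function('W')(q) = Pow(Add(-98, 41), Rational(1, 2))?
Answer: Add(-26352, Mul(-1, I, Pow(57, Rational(1, 2)))) ≈ Add(-26352., Mul(-7.5498, I))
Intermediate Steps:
Function('K')(m) = 30 (Function('K')(m) = Mul(-6, -5) = 30)
Function('W')(q) = Mul(I, Pow(57, Rational(1, 2))) (Function('W')(q) = Pow(-57, Rational(1, 2)) = Mul(I, Pow(57, Rational(1, 2))))
Add(-26352, Mul(-1, Function('W')(Function('K')(14)))) = Add(-26352, Mul(-1, Mul(I, Pow(57, Rational(1, 2))))) = Add(-26352, Mul(-1, I, Pow(57, Rational(1, 2))))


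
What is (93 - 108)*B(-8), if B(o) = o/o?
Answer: -15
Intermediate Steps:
B(o) = 1
(93 - 108)*B(-8) = (93 - 108)*1 = -15*1 = -15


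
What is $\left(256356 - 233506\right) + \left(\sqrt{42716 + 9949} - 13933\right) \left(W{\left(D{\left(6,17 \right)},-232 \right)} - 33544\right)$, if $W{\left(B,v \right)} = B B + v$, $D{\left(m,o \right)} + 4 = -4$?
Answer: $469732146 - 33712 \sqrt{52665} \approx 4.62 \cdot 10^{8}$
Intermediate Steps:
$D{\left(m,o \right)} = -8$ ($D{\left(m,o \right)} = -4 - 4 = -8$)
$W{\left(B,v \right)} = v + B^{2}$ ($W{\left(B,v \right)} = B^{2} + v = v + B^{2}$)
$\left(256356 - 233506\right) + \left(\sqrt{42716 + 9949} - 13933\right) \left(W{\left(D{\left(6,17 \right)},-232 \right)} - 33544\right) = \left(256356 - 233506\right) + \left(\sqrt{42716 + 9949} - 13933\right) \left(\left(-232 + \left(-8\right)^{2}\right) - 33544\right) = 22850 + \left(\sqrt{52665} - 13933\right) \left(\left(-232 + 64\right) - 33544\right) = 22850 + \left(-13933 + \sqrt{52665}\right) \left(-168 - 33544\right) = 22850 + \left(-13933 + \sqrt{52665}\right) \left(-33712\right) = 22850 + \left(469709296 - 33712 \sqrt{52665}\right) = 469732146 - 33712 \sqrt{52665}$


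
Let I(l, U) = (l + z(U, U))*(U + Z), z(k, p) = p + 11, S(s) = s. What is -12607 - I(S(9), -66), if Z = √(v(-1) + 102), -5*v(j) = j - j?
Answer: -15643 + 46*√102 ≈ -15178.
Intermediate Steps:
z(k, p) = 11 + p
v(j) = 0 (v(j) = -(j - j)/5 = -⅕*0 = 0)
Z = √102 (Z = √(0 + 102) = √102 ≈ 10.100)
I(l, U) = (U + √102)*(11 + U + l) (I(l, U) = (l + (11 + U))*(U + √102) = (11 + U + l)*(U + √102) = (U + √102)*(11 + U + l))
-12607 - I(S(9), -66) = -12607 - (-66*9 - 66*(11 - 66) + 9*√102 + √102*(11 - 66)) = -12607 - (-594 - 66*(-55) + 9*√102 + √102*(-55)) = -12607 - (-594 + 3630 + 9*√102 - 55*√102) = -12607 - (3036 - 46*√102) = -12607 + (-3036 + 46*√102) = -15643 + 46*√102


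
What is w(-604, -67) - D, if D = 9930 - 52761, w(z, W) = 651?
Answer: 43482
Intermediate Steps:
D = -42831
w(-604, -67) - D = 651 - 1*(-42831) = 651 + 42831 = 43482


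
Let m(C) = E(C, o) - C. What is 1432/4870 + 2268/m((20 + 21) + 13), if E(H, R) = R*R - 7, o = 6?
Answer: -1100936/12175 ≈ -90.426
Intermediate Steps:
E(H, R) = -7 + R² (E(H, R) = R² - 7 = -7 + R²)
m(C) = 29 - C (m(C) = (-7 + 6²) - C = (-7 + 36) - C = 29 - C)
1432/4870 + 2268/m((20 + 21) + 13) = 1432/4870 + 2268/(29 - ((20 + 21) + 13)) = 1432*(1/4870) + 2268/(29 - (41 + 13)) = 716/2435 + 2268/(29 - 1*54) = 716/2435 + 2268/(29 - 54) = 716/2435 + 2268/(-25) = 716/2435 + 2268*(-1/25) = 716/2435 - 2268/25 = -1100936/12175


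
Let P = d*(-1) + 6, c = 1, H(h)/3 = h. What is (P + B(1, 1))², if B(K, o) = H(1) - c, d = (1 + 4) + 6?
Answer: 9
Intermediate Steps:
H(h) = 3*h
d = 11 (d = 5 + 6 = 11)
P = -5 (P = 11*(-1) + 6 = -11 + 6 = -5)
B(K, o) = 2 (B(K, o) = 3*1 - 1*1 = 3 - 1 = 2)
(P + B(1, 1))² = (-5 + 2)² = (-3)² = 9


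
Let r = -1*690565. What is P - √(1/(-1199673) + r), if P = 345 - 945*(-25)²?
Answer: -590280 - 7*I*√2253677366055838/399891 ≈ -5.9028e+5 - 831.0*I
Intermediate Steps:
r = -690565
P = -590280 (P = 345 - 945*625 = 345 - 590625 = -590280)
P - √(1/(-1199673) + r) = -590280 - √(1/(-1199673) - 690565) = -590280 - √(-1/1199673 - 690565) = -590280 - √(-828452185246/1199673) = -590280 - 7*I*√2253677366055838/399891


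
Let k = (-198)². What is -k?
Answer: -39204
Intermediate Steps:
k = 39204
-k = -1*39204 = -39204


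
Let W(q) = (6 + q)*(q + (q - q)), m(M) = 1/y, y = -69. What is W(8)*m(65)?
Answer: -112/69 ≈ -1.6232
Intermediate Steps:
m(M) = -1/69 (m(M) = 1/(-69) = -1/69)
W(q) = q*(6 + q) (W(q) = (6 + q)*(q + 0) = (6 + q)*q = q*(6 + q))
W(8)*m(65) = (8*(6 + 8))*(-1/69) = (8*14)*(-1/69) = 112*(-1/69) = -112/69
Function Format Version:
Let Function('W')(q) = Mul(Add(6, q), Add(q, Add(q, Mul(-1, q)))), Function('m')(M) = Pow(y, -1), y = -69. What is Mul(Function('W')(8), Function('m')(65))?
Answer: Rational(-112, 69) ≈ -1.6232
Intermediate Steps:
Function('m')(M) = Rational(-1, 69) (Function('m')(M) = Pow(-69, -1) = Rational(-1, 69))
Function('W')(q) = Mul(q, Add(6, q)) (Function('W')(q) = Mul(Add(6, q), Add(q, 0)) = Mul(Add(6, q), q) = Mul(q, Add(6, q)))
Mul(Function('W')(8), Function('m')(65)) = Mul(Mul(8, Add(6, 8)), Rational(-1, 69)) = Mul(Mul(8, 14), Rational(-1, 69)) = Mul(112, Rational(-1, 69)) = Rational(-112, 69)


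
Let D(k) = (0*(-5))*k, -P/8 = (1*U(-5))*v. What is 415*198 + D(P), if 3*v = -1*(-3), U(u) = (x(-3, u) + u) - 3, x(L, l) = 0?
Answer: 82170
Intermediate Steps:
U(u) = -3 + u (U(u) = (0 + u) - 3 = u - 3 = -3 + u)
v = 1 (v = (-1*(-3))/3 = (⅓)*3 = 1)
P = 64 (P = -8*1*(-3 - 5) = -8*1*(-8) = -(-64) = -8*(-8) = 64)
D(k) = 0 (D(k) = 0*k = 0)
415*198 + D(P) = 415*198 + 0 = 82170 + 0 = 82170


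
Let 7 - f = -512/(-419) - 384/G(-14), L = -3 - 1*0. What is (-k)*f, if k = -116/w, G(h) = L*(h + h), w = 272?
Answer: 880295/199444 ≈ 4.4137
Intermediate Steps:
L = -3 (L = -3 + 0 = -3)
G(h) = -6*h (G(h) = -3*(h + h) = -6*h)
f = 30355/2933 (f = 7 - (-512/(-419) - 384/((-6*(-14)))) = 7 - (-512*(-1/419) - 384/84) = 7 - (512/419 - 384*1/84) = 7 - (512/419 - 32/7) = 7 - 1*(-9824/2933) = 7 + 9824/2933 = 30355/2933 ≈ 10.349)
k = -29/68 (k = -116/272 = -116*1/272 = -29/68 ≈ -0.42647)
(-k)*f = -1*(-29/68)*(30355/2933) = (29/68)*(30355/2933) = 880295/199444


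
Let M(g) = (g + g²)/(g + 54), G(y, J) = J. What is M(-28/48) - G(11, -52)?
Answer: 399949/7692 ≈ 51.995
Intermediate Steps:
M(g) = (g + g²)/(54 + g)
M(-28/48) - G(11, -52) = (-28/48)*(1 - 28/48)/(54 - 28/48) - 1*(-52) = (-28*1/48)*(1 - 28*1/48)/(54 - 28*1/48) + 52 = -7*(1 - 7/12)/(12*(54 - 7/12)) + 52 = -7/12*5/12/641/12 + 52 = -7/12*12/641*5/12 + 52 = -35/7692 + 52 = 399949/7692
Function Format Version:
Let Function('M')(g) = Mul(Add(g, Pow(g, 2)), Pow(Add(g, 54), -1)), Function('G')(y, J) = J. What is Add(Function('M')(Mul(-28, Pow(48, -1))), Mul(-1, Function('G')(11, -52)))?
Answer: Rational(399949, 7692) ≈ 51.995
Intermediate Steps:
Function('M')(g) = Mul(Pow(Add(54, g), -1), Add(g, Pow(g, 2))) (Function('M')(g) = Mul(Add(g, Pow(g, 2)), Pow(Add(54, g), -1)) = Mul(Pow(Add(54, g), -1), Add(g, Pow(g, 2))))
Add(Function('M')(Mul(-28, Pow(48, -1))), Mul(-1, Function('G')(11, -52))) = Add(Mul(Mul(-28, Pow(48, -1)), Pow(Add(54, Mul(-28, Pow(48, -1))), -1), Add(1, Mul(-28, Pow(48, -1)))), Mul(-1, -52)) = Add(Mul(Mul(-28, Rational(1, 48)), Pow(Add(54, Mul(-28, Rational(1, 48))), -1), Add(1, Mul(-28, Rational(1, 48)))), 52) = Add(Mul(Rational(-7, 12), Pow(Add(54, Rational(-7, 12)), -1), Add(1, Rational(-7, 12))), 52) = Add(Mul(Rational(-7, 12), Pow(Rational(641, 12), -1), Rational(5, 12)), 52) = Add(Mul(Rational(-7, 12), Rational(12, 641), Rational(5, 12)), 52) = Add(Rational(-35, 7692), 52) = Rational(399949, 7692)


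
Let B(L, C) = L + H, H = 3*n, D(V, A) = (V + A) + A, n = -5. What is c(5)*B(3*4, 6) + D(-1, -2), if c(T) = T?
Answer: -20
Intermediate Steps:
D(V, A) = V + 2*A (D(V, A) = (A + V) + A = V + 2*A)
H = -15 (H = 3*(-5) = -15)
B(L, C) = -15 + L (B(L, C) = L - 15 = -15 + L)
c(5)*B(3*4, 6) + D(-1, -2) = 5*(-15 + 3*4) + (-1 + 2*(-2)) = 5*(-15 + 12) + (-1 - 4) = 5*(-3) - 5 = -15 - 5 = -20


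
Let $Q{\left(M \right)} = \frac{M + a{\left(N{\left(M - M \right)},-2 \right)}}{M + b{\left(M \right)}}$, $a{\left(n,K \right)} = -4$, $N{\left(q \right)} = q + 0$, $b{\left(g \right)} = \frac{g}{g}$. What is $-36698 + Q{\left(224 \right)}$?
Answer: $- \frac{1651366}{45} \approx -36697.0$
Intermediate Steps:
$b{\left(g \right)} = 1$
$N{\left(q \right)} = q$
$Q{\left(M \right)} = \frac{-4 + M}{1 + M}$ ($Q{\left(M \right)} = \frac{M - 4}{M + 1} = \frac{-4 + M}{1 + M}$)
$-36698 + Q{\left(224 \right)} = -36698 + \frac{-4 + 224}{1 + 224} = -36698 + \frac{1}{225} \cdot 220 = -36698 + \frac{44}{45} = - \frac{1651366}{45}$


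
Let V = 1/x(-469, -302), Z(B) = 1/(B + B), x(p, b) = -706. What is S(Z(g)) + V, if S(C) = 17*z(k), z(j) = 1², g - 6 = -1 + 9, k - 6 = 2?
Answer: 12001/706 ≈ 16.999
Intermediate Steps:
k = 8 (k = 6 + 2 = 8)
g = 14 (g = 6 + (-1 + 9) = 6 + 8 = 14)
z(j) = 1
Z(B) = 1/(2*B)
S(C) = 17 (S(C) = 17*1 = 17)
V = -1/706 (V = 1/(-706) = -1/706 ≈ -0.0014164)
S(Z(g)) + V = 17 - 1/706 = 12001/706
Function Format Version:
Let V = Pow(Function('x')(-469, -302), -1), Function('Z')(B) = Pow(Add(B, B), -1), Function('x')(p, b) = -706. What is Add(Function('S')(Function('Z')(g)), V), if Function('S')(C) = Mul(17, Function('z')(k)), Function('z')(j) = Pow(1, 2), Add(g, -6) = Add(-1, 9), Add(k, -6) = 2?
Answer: Rational(12001, 706) ≈ 16.999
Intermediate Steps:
k = 8 (k = Add(6, 2) = 8)
g = 14 (g = Add(6, Add(-1, 9)) = Add(6, 8) = 14)
Function('z')(j) = 1
Function('Z')(B) = Mul(Rational(1, 2), Pow(B, -1)) (Function('Z')(B) = Pow(Mul(2, B), -1) = Mul(Rational(1, 2), Pow(B, -1)))
Function('S')(C) = 17 (Function('S')(C) = Mul(17, 1) = 17)
V = Rational(-1, 706) (V = Pow(-706, -1) = Rational(-1, 706) ≈ -0.0014164)
Add(Function('S')(Function('Z')(g)), V) = Add(17, Rational(-1, 706)) = Rational(12001, 706)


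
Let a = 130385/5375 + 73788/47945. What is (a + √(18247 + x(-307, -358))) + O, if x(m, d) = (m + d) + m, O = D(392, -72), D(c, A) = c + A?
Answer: 82896111/239725 + 5*√691 ≈ 477.23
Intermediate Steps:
a = 6184111/239725 (a = 130385*(1/5375) + 73788*(1/47945) = 26077/1075 + 1716/1115 = 6184111/239725 ≈ 25.797)
D(c, A) = A + c
O = 320 (O = -72 + 392 = 320)
x(m, d) = d + 2*m (x(m, d) = (d + m) + m = d + 2*m)
(a + √(18247 + x(-307, -358))) + O = (6184111/239725 + √(18247 + (-358 + 2*(-307)))) + 320 = (6184111/239725 + √(18247 + (-358 - 614))) + 320 = (6184111/239725 + √(18247 - 972)) + 320 = (6184111/239725 + √17275) + 320 = (6184111/239725 + 5*√691) + 320 = 82896111/239725 + 5*√691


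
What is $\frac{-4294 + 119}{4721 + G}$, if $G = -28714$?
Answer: $\frac{4175}{23993} \approx 0.17401$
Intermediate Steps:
$\frac{-4294 + 119}{4721 + G} = \frac{-4294 + 119}{4721 - 28714} = - \frac{4175}{-23993} = \left(-4175\right) \left(- \frac{1}{23993}\right) = \frac{4175}{23993}$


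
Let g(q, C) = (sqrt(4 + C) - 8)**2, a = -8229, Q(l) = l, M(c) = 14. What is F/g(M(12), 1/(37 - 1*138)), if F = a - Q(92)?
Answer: -5771171007/36735721 - 13446736*sqrt(40703)/36735721 ≈ -230.95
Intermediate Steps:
g(q, C) = (-8 + sqrt(4 + C))**2
F = -8321 (F = -8229 - 1*92 = -8229 - 92 = -8321)
F/g(M(12), 1/(37 - 1*138)) = -8321/(-8 + sqrt(4 + 1/(37 - 1*138)))**2 = -8321/(-8 + sqrt(4 + 1/(37 - 138)))**2 = -8321/(-8 + sqrt(4 + 1/(-101)))**2 = -8321/(-8 + sqrt(4 - 1/101))**2 = -8321/(-8 + sqrt(403/101))**2 = -8321/(-8 + sqrt(40703)/101)**2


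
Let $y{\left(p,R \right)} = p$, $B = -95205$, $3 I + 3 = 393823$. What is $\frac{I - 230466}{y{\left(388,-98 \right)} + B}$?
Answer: $\frac{297578}{284451} \approx 1.0461$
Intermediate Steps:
$I = \frac{393820}{3}$ ($I = -1 + \frac{1}{3} \cdot 393823 = -1 + \frac{393823}{3} = \frac{393820}{3} \approx 1.3127 \cdot 10^{5}$)
$\frac{I - 230466}{y{\left(388,-98 \right)} + B} = \frac{\frac{393820}{3} - 230466}{388 - 95205} = - \frac{297578}{3 \left(-94817\right)} = \left(- \frac{297578}{3}\right) \left(- \frac{1}{94817}\right) = \frac{297578}{284451}$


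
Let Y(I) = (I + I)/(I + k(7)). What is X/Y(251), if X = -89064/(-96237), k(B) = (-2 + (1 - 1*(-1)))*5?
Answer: 4948/10693 ≈ 0.46273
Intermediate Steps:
k(B) = 0 (k(B) = (-2 + (1 + 1))*5 = (-2 + 2)*5 = 0*5 = 0)
X = 9896/10693 (X = -89064*(-1/96237) = 9896/10693 ≈ 0.92547)
Y(I) = 2 (Y(I) = (I + I)/(I + 0) = (2*I)/I = 2)
X/Y(251) = (9896/10693)/2 = (9896/10693)*(1/2) = 4948/10693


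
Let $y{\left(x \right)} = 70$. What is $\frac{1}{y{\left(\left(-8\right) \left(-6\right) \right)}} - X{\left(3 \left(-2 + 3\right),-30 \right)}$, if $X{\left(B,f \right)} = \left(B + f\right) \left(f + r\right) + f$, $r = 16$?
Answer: $- \frac{24359}{70} \approx -347.99$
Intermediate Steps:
$X{\left(B,f \right)} = f + \left(16 + f\right) \left(B + f\right)$ ($X{\left(B,f \right)} = \left(B + f\right) \left(f + 16\right) + f = \left(B + f\right) \left(16 + f\right) + f = \left(16 + f\right) \left(B + f\right) + f = f + \left(16 + f\right) \left(B + f\right)$)
$\frac{1}{y{\left(\left(-8\right) \left(-6\right) \right)}} - X{\left(3 \left(-2 + 3\right),-30 \right)} = \frac{1}{70} - \left(\left(-30\right)^{2} + 16 \cdot 3 \left(-2 + 3\right) + 17 \left(-30\right) + 3 \left(-2 + 3\right) \left(-30\right)\right) = \frac{1}{70} - \left(900 + 16 \cdot 3 \cdot 1 - 510 + 3 \cdot 1 \left(-30\right)\right) = \frac{1}{70} - \left(900 + 16 \cdot 3 - 510 + 3 \left(-30\right)\right) = \frac{1}{70} - \left(900 + 48 - 510 - 90\right) = \frac{1}{70} - 348 = - \frac{24359}{70}$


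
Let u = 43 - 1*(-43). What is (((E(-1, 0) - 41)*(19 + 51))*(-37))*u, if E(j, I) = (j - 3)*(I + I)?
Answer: 9132340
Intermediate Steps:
E(j, I) = 2*I*(-3 + j) (E(j, I) = (-3 + j)*(2*I) = 2*I*(-3 + j))
u = 86 (u = 43 + 43 = 86)
(((E(-1, 0) - 41)*(19 + 51))*(-37))*u = (((2*0*(-3 - 1) - 41)*(19 + 51))*(-37))*86 = (((2*0*(-4) - 41)*70)*(-37))*86 = (((0 - 41)*70)*(-37))*86 = (-41*70*(-37))*86 = -2870*(-37)*86 = 106190*86 = 9132340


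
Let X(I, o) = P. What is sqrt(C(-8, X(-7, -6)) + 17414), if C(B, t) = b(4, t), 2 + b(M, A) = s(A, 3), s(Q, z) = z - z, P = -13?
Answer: 2*sqrt(4353) ≈ 131.95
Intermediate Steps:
X(I, o) = -13
s(Q, z) = 0
b(M, A) = -2 (b(M, A) = -2 + 0 = -2)
C(B, t) = -2
sqrt(C(-8, X(-7, -6)) + 17414) = sqrt(-2 + 17414) = sqrt(17412) = 2*sqrt(4353)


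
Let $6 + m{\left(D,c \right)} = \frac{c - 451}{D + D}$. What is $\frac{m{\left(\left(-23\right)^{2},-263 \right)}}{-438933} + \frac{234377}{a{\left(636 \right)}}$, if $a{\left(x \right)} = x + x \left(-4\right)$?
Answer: $- \frac{1649130040177}{13425124932} \approx -122.84$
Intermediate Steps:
$a{\left(x \right)} = - 3 x$ ($a{\left(x \right)} = x - 4 x = - 3 x$)
$m{\left(D,c \right)} = -6 + \frac{-451 + c}{2 D}$ ($m{\left(D,c \right)} = -6 + \frac{c - 451}{D + D} = -6 + \frac{-451 + c}{2 D}$)
$\frac{m{\left(\left(-23\right)^{2},-263 \right)}}{-438933} + \frac{234377}{a{\left(636 \right)}} = \frac{\frac{1}{2} \frac{1}{\left(-23\right)^{2}} \left(-451 - 263 - 12 \left(-23\right)^{2}\right)}{-438933} + \frac{234377}{\left(-3\right) 636} = \frac{-451 - 263 - 6348}{2 \cdot 529} \left(- \frac{1}{438933}\right) + \frac{234377}{-1908} = \frac{1}{2} \cdot \frac{1}{529} \left(-451 - 263 - 6348\right) \left(- \frac{1}{438933}\right) + 234377 \left(- \frac{1}{1908}\right) = \frac{1}{2} \cdot \frac{1}{529} \left(-7062\right) \left(- \frac{1}{438933}\right) - \frac{234377}{1908} = \left(- \frac{3531}{529}\right) \left(- \frac{1}{438933}\right) - \frac{234377}{1908} = \frac{107}{7036229} - \frac{234377}{1908} = - \frac{1649130040177}{13425124932}$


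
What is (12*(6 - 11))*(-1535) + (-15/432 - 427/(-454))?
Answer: 3010594409/32688 ≈ 92101.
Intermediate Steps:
(12*(6 - 11))*(-1535) + (-15/432 - 427/(-454)) = (12*(-5))*(-1535) + (-15*1/432 - 427*(-1/454)) = -60*(-1535) + (-5/144 + 427/454) = 92100 + 29609/32688 = 3010594409/32688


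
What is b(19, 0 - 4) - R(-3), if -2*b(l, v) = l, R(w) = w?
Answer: -13/2 ≈ -6.5000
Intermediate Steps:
b(l, v) = -l/2
b(19, 0 - 4) - R(-3) = -1/2*19 - 1*(-3) = -19/2 + 3 = -13/2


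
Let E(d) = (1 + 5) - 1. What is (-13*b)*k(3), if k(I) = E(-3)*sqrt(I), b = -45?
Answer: 2925*sqrt(3) ≈ 5066.3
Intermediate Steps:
E(d) = 5 (E(d) = 6 - 1 = 5)
k(I) = 5*sqrt(I)
(-13*b)*k(3) = (-13*(-45))*(5*sqrt(3)) = 585*(5*sqrt(3)) = 2925*sqrt(3)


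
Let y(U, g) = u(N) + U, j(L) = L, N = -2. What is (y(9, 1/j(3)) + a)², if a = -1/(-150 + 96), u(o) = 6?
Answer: 657721/2916 ≈ 225.56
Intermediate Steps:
y(U, g) = 6 + U
a = 1/54 (a = -1/(-54) = -1*(-1/54) = 1/54 ≈ 0.018519)
(y(9, 1/j(3)) + a)² = ((6 + 9) + 1/54)² = (15 + 1/54)² = (811/54)² = 657721/2916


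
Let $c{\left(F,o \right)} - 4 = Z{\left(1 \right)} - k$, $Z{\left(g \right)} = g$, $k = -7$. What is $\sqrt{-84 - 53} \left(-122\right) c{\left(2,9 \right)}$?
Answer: $- 1464 i \sqrt{137} \approx - 17136.0 i$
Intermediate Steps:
$c{\left(F,o \right)} = 12$ ($c{\left(F,o \right)} = 4 + \left(1 - -7\right) = 4 + \left(1 + 7\right) = 4 + 8 = 12$)
$\sqrt{-84 - 53} \left(-122\right) c{\left(2,9 \right)} = \sqrt{-84 - 53} \left(-122\right) 12 = \sqrt{-137} \left(-122\right) 12 = i \sqrt{137} \left(-122\right) 12 = - 122 i \sqrt{137} \cdot 12 = - 1464 i \sqrt{137}$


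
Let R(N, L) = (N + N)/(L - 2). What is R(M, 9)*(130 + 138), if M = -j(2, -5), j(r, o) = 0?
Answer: 0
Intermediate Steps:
M = 0 (M = -1*0 = 0)
R(N, L) = 2*N/(-2 + L) (R(N, L) = (2*N)/(-2 + L) = 2*N/(-2 + L))
R(M, 9)*(130 + 138) = (2*0/(-2 + 9))*(130 + 138) = (2*0/7)*268 = (2*0*(⅐))*268 = 0*268 = 0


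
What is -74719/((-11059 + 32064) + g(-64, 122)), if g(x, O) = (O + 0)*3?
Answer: -74719/21371 ≈ -3.4963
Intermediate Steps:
g(x, O) = 3*O (g(x, O) = O*3 = 3*O)
-74719/((-11059 + 32064) + g(-64, 122)) = -74719/((-11059 + 32064) + 3*122) = -74719/(21005 + 366) = -74719/21371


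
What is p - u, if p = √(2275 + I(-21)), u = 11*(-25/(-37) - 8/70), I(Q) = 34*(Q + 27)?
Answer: -7997/1295 + √2479 ≈ 43.614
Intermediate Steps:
I(Q) = 918 + 34*Q (I(Q) = 34*(27 + Q) = 918 + 34*Q)
u = 7997/1295 (u = 11*(-25*(-1/37) - 8*1/70) = 11*(25/37 - 4/35) = 11*(727/1295) = 7997/1295 ≈ 6.1753)
p = √2479 (p = √(2275 + (918 + 34*(-21))) = √(2275 + (918 - 714)) = √(2275 + 204) = √2479 ≈ 49.790)
p - u = √2479 - 1*7997/1295 = √2479 - 7997/1295 = -7997/1295 + √2479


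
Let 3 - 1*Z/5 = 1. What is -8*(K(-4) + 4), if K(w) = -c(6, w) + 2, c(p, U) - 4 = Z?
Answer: 64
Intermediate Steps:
Z = 10 (Z = 15 - 5*1 = 15 - 5 = 10)
c(p, U) = 14 (c(p, U) = 4 + 10 = 14)
K(w) = -12 (K(w) = -1*14 + 2 = -14 + 2 = -12)
-8*(K(-4) + 4) = -8*(-12 + 4) = -8*(-8) = 64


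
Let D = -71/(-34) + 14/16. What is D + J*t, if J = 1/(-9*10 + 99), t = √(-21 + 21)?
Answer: 403/136 ≈ 2.9632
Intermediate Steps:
D = 403/136 (D = -71*(-1/34) + 14*(1/16) = 71/34 + 7/8 = 403/136 ≈ 2.9632)
t = 0 (t = √0 = 0)
J = ⅑ (J = 1/(-90 + 99) = 1/9 = ⅑ ≈ 0.11111)
D + J*t = 403/136 + (⅑)*0 = 403/136 + 0 = 403/136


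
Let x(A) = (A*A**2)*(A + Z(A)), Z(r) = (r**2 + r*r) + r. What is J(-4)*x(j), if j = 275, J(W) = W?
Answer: -12627862500000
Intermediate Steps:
Z(r) = r + 2*r**2 (Z(r) = (r**2 + r**2) + r = 2*r**2 + r = r + 2*r**2)
x(A) = A**3*(A + A*(1 + 2*A)) (x(A) = (A*A**2)*(A + A*(1 + 2*A)) = A**3*(A + A*(1 + 2*A)))
J(-4)*x(j) = -8*275**4*(1 + 275) = -8*5719140625*276 = -4*3156965625000 = -12627862500000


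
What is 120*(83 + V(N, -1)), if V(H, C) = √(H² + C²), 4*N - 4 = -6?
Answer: 9960 + 60*√5 ≈ 10094.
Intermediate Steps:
N = -½ (N = 1 + (¼)*(-6) = 1 - 3/2 = -½ ≈ -0.50000)
V(H, C) = √(C² + H²)
120*(83 + V(N, -1)) = 120*(83 + √((-1)² + (-½)²)) = 120*(83 + √(1 + ¼)) = 120*(83 + √(5/4)) = 120*(83 + √5/2) = 9960 + 60*√5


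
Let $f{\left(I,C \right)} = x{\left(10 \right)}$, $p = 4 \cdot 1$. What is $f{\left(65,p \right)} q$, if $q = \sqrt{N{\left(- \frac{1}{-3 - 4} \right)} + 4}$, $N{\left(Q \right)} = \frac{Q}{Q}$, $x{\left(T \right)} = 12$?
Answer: $12 \sqrt{5} \approx 26.833$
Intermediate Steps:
$p = 4$
$N{\left(Q \right)} = 1$
$f{\left(I,C \right)} = 12$
$q = \sqrt{5}$ ($q = \sqrt{1 + 4} = \sqrt{5} \approx 2.2361$)
$f{\left(65,p \right)} q = 12 \sqrt{5}$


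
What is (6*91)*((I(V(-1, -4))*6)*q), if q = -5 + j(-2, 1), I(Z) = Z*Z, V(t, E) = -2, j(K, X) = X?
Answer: -52416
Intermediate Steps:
I(Z) = Z²
q = -4 (q = -5 + 1 = -4)
(6*91)*((I(V(-1, -4))*6)*q) = (6*91)*(((-2)²*6)*(-4)) = 546*((4*6)*(-4)) = 546*(24*(-4)) = 546*(-96) = -52416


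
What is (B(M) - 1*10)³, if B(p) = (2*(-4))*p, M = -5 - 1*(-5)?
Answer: -1000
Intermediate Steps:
M = 0 (M = -5 + 5 = 0)
B(p) = -8*p
(B(M) - 1*10)³ = (-8*0 - 1*10)³ = (0 - 10)³ = (-10)³ = -1000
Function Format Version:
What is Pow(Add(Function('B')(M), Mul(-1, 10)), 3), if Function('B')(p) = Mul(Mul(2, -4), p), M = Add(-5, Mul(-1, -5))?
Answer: -1000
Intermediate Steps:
M = 0 (M = Add(-5, 5) = 0)
Function('B')(p) = Mul(-8, p)
Pow(Add(Function('B')(M), Mul(-1, 10)), 3) = Pow(Add(Mul(-8, 0), Mul(-1, 10)), 3) = Pow(Add(0, -10), 3) = Pow(-10, 3) = -1000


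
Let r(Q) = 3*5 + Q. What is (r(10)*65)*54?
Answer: 87750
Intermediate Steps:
r(Q) = 15 + Q
(r(10)*65)*54 = ((15 + 10)*65)*54 = (25*65)*54 = 1625*54 = 87750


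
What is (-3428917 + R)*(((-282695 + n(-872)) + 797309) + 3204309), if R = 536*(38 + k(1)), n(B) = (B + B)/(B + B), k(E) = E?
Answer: -12674141338012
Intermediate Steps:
n(B) = 1 (n(B) = (2*B)/((2*B)) = (2*B)*(1/(2*B)) = 1)
R = 20904 (R = 536*(38 + 1) = 536*39 = 20904)
(-3428917 + R)*(((-282695 + n(-872)) + 797309) + 3204309) = (-3428917 + 20904)*(((-282695 + 1) + 797309) + 3204309) = -3408013*((-282694 + 797309) + 3204309) = -3408013*(514615 + 3204309) = -3408013*3718924 = -12674141338012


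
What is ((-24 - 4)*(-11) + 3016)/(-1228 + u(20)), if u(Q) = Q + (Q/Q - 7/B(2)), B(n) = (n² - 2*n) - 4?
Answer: -4432/1607 ≈ -2.7579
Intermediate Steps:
B(n) = -4 + n² - 2*n
u(Q) = 11/4 + Q (u(Q) = Q + (Q/Q - 7/(-4 + 2² - 2*2)) = Q + (1 - 7/(-4 + 4 - 4)) = Q + (1 - 7/(-4)) = Q + (1 - 7*(-¼)) = Q + (1 + 7/4) = Q + 11/4 = 11/4 + Q)
((-24 - 4)*(-11) + 3016)/(-1228 + u(20)) = ((-24 - 4)*(-11) + 3016)/(-1228 + (11/4 + 20)) = (-28*(-11) + 3016)/(-1228 + 91/4) = (308 + 3016)/(-4821/4) = 3324*(-4/4821) = -4432/1607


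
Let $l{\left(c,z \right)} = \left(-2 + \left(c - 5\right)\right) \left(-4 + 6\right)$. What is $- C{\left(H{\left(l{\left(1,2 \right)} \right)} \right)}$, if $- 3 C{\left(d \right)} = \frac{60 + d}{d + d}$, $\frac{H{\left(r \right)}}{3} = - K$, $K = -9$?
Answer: $\frac{29}{54} \approx 0.53704$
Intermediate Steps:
$l{\left(c,z \right)} = -14 + 2 c$ ($l{\left(c,z \right)} = \left(-2 + \left(-5 + c\right)\right) 2 = \left(-7 + c\right) 2 = -14 + 2 c$)
$H{\left(r \right)} = 27$ ($H{\left(r \right)} = 3 \left(\left(-1\right) \left(-9\right)\right) = 3 \cdot 9 = 27$)
$C{\left(d \right)} = - \frac{60 + d}{6 d}$ ($C{\left(d \right)} = - \frac{\left(60 + d\right) \frac{1}{d + d}}{3} = - \frac{\left(60 + d\right) \frac{1}{2 d}}{3} = - \frac{\frac{1}{2} \frac{1}{d} \left(60 + d\right)}{3} = - \frac{60 + d}{6 d}$)
$- C{\left(H{\left(l{\left(1,2 \right)} \right)} \right)} = - \frac{-60 - 27}{6 \cdot 27} = - \frac{-87}{6 \cdot 27} = \left(-1\right) \left(- \frac{29}{54}\right) = \frac{29}{54}$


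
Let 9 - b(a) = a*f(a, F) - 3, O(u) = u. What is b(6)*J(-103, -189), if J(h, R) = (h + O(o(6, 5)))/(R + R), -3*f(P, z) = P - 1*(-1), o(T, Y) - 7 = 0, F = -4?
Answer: 416/63 ≈ 6.6032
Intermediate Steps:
o(T, Y) = 7 (o(T, Y) = 7 + 0 = 7)
f(P, z) = -⅓ - P/3 (f(P, z) = -(P - 1*(-1))/3 = -(P + 1)/3 = -(1 + P)/3 = -⅓ - P/3)
J(h, R) = (7 + h)/(2*R) (J(h, R) = (h + 7)/(R + R) = (7 + h)/((2*R)) = (7 + h)*(1/(2*R)) = (7 + h)/(2*R))
b(a) = 12 - a*(-⅓ - a/3) (b(a) = 9 - (a*(-⅓ - a/3) - 3) = 9 - (-3 + a*(-⅓ - a/3)) = 9 + (3 - a*(-⅓ - a/3)) = 12 - a*(-⅓ - a/3))
b(6)*J(-103, -189) = (12 + (⅓)*6*(1 + 6))*((½)*(7 - 103)/(-189)) = (12 + (⅓)*6*7)*((½)*(-1/189)*(-96)) = (12 + 14)*(16/63) = 26*(16/63) = 416/63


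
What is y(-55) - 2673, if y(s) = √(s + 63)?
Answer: -2673 + 2*√2 ≈ -2670.2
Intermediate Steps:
y(s) = √(63 + s)
y(-55) - 2673 = √(63 - 55) - 2673 = √8 - 2673 = 2*√2 - 2673 = -2673 + 2*√2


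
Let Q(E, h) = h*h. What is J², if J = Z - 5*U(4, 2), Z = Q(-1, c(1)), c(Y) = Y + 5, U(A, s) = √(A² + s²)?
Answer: 1796 - 720*√5 ≈ 186.03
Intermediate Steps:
c(Y) = 5 + Y
Q(E, h) = h²
Z = 36 (Z = (5 + 1)² = 6² = 36)
J = 36 - 10*√5 (J = 36 - 5*√(4² + 2²) = 36 - 5*√(16 + 4) = 36 - 10*√5 ≈ 13.639)
J² = (36 - 10*√5)²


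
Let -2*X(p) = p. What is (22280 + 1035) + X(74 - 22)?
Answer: 23289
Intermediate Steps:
X(p) = -p/2
(22280 + 1035) + X(74 - 22) = (22280 + 1035) - (74 - 22)/2 = 23315 - ½*52 = 23315 - 26 = 23289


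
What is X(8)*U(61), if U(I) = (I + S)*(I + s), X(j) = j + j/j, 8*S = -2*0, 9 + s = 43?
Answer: 52155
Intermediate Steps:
s = 34 (s = -9 + 43 = 34)
S = 0 (S = (-2*0)/8 = (⅛)*0 = 0)
X(j) = 1 + j (X(j) = j + 1 = 1 + j)
U(I) = I*(34 + I) (U(I) = (I + 0)*(I + 34) = I*(34 + I))
X(8)*U(61) = (1 + 8)*(61*(34 + 61)) = 9*(61*95) = 9*5795 = 52155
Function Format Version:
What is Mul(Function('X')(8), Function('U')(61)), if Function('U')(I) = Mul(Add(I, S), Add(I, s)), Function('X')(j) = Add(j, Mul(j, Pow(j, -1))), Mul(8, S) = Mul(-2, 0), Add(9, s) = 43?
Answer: 52155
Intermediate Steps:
s = 34 (s = Add(-9, 43) = 34)
S = 0 (S = Mul(Rational(1, 8), Mul(-2, 0)) = Mul(Rational(1, 8), 0) = 0)
Function('X')(j) = Add(1, j) (Function('X')(j) = Add(j, 1) = Add(1, j))
Function('U')(I) = Mul(I, Add(34, I)) (Function('U')(I) = Mul(Add(I, 0), Add(I, 34)) = Mul(I, Add(34, I)))
Mul(Function('X')(8), Function('U')(61)) = Mul(Add(1, 8), Mul(61, Add(34, 61))) = Mul(9, Mul(61, 95)) = Mul(9, 5795) = 52155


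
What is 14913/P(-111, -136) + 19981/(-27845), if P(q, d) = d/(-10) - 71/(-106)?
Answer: 73310900249/70197245 ≈ 1044.4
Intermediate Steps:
P(q, d) = 71/106 - d/10 (P(q, d) = d*(-⅒) - 71*(-1/106) = -d/10 + 71/106 = 71/106 - d/10)
14913/P(-111, -136) + 19981/(-27845) = 14913/(71/106 - ⅒*(-136)) + 19981/(-27845) = 14913/(71/106 + 68/5) + 19981*(-1/27845) = 14913/(7563/530) - 19981/27845 = 14913*(530/7563) - 19981/27845 = 2634630/2521 - 19981/27845 = 73310900249/70197245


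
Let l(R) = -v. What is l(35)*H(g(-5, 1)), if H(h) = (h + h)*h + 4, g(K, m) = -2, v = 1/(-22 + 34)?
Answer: -1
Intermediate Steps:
v = 1/12 ≈ 0.083333
H(h) = 4 + 2*h² (H(h) = (2*h)*h + 4 = 2*h² + 4 = 4 + 2*h²)
l(R) = -1/12 (l(R) = -1*1/12 = -1/12)
l(35)*H(g(-5, 1)) = -(4 + 2*(-2)²)/12 = -(4 + 2*4)/12 = -(4 + 8)/12 = -1/12*12 = -1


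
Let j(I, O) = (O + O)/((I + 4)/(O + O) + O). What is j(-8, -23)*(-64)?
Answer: -67712/527 ≈ -128.49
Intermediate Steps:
j(I, O) = 2*O/(O + (4 + I)/(2*O)) (j(I, O) = (2*O)/((4 + I)/((2*O)) + O) = (2*O)/((4 + I)*(1/(2*O)) + O) = (2*O)/((4 + I)/(2*O) + O) = (2*O)/(O + (4 + I)/(2*O)) = 2*O/(O + (4 + I)/(2*O)))
j(-8, -23)*(-64) = (4*(-23)**2/(4 - 8 + 2*(-23)**2))*(-64) = (4*529/(4 - 8 + 2*529))*(-64) = (4*529/(4 - 8 + 1058))*(-64) = (4*529/1054)*(-64) = (4*529*(1/1054))*(-64) = (1058/527)*(-64) = -67712/527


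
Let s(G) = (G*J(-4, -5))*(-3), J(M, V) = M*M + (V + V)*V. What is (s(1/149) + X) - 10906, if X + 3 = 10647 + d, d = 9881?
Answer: 1433033/149 ≈ 9617.7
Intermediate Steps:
J(M, V) = M² + 2*V² (J(M, V) = M² + (2*V)*V = M² + 2*V²)
s(G) = -198*G (s(G) = (G*((-4)² + 2*(-5)²))*(-3) = (G*(16 + 2*25))*(-3) = (G*(16 + 50))*(-3) = (G*66)*(-3) = (66*G)*(-3) = -198*G)
X = 20525 (X = -3 + (10647 + 9881) = -3 + 20528 = 20525)
(s(1/149) + X) - 10906 = (-198/149 + 20525) - 10906 = 3058027/149 - 10906 = 1433033/149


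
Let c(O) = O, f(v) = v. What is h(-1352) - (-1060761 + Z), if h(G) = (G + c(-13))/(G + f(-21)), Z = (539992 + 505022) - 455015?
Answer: 646357591/1373 ≈ 4.7076e+5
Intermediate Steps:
Z = 589999 (Z = 1045014 - 455015 = 589999)
h(G) = (-13 + G)/(-21 + G) (h(G) = (G - 13)/(G - 21) = (-13 + G)/(-21 + G))
h(-1352) - (-1060761 + Z) = (-13 - 1352)/(-21 - 1352) - (-1060761 + 589999) = -1365/(-1373) - 1*(-470762) = -1/1373*(-1365) + 470762 = 1365/1373 + 470762 = 646357591/1373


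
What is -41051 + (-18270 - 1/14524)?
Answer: -861578205/14524 ≈ -59321.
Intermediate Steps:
-41051 + (-18270 - 1/14524) = -41051 - 265353481/14524 = -861578205/14524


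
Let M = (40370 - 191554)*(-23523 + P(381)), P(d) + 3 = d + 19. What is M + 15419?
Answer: 3496296603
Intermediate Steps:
P(d) = 16 + d (P(d) = -3 + (d + 19) = -3 + (19 + d) = 16 + d)
M = 3496281184 (M = (40370 - 191554)*(-23523 + (16 + 381)) = -151184*(-23523 + 397) = -151184*(-23126) = 3496281184)
M + 15419 = 3496281184 + 15419 = 3496296603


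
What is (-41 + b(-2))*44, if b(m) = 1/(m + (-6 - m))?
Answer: -5434/3 ≈ -1811.3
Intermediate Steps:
b(m) = -⅙ (b(m) = 1/(-6) = -⅙)
(-41 + b(-2))*44 = (-41 - ⅙)*44 = -247/6*44 = -5434/3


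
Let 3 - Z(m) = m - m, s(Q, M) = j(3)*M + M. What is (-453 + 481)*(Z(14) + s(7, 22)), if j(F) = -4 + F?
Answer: 84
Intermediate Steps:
s(Q, M) = 0 (s(Q, M) = (-4 + 3)*M + M = -M + M = 0)
Z(m) = 3 (Z(m) = 3 - (m - m) = 3 - 1*0 = 3 + 0 = 3)
(-453 + 481)*(Z(14) + s(7, 22)) = (-453 + 481)*(3 + 0) = 28*3 = 84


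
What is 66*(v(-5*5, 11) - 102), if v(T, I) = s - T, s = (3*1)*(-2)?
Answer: -5478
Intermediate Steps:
s = -6 (s = 3*(-2) = -6)
v(T, I) = -6 - T
66*(v(-5*5, 11) - 102) = 66*((-6 - (-5)*5) - 102) = 66*((-6 - 1*(-25)) - 102) = 66*((-6 + 25) - 102) = 66*(19 - 102) = 66*(-83) = -5478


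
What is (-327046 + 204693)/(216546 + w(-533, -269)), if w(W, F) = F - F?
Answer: -11123/19686 ≈ -0.56502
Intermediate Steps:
w(W, F) = 0
(-327046 + 204693)/(216546 + w(-533, -269)) = (-327046 + 204693)/(216546 + 0) = -122353/216546 = -122353*1/216546 = -11123/19686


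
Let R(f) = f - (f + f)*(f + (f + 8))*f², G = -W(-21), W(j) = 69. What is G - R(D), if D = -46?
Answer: 16352425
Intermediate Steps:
G = -69 (G = -1*69 = -69)
R(f) = f - 2*f³*(8 + 2*f) (R(f) = f - (2*f)*(f + (8 + f))*f² = f - (2*f)*(8 + 2*f)*f² = f - 2*f*(8 + 2*f)*f² = f - 2*f³*(8 + 2*f))
G - R(D) = -69 - (-46 - 16*(-46)³ - 4*(-46)⁴) = -69 - (-46 - 16*(-97336) - 4*4477456) = -69 - (-46 + 1557376 - 17909824) = -69 - 1*(-16352494) = -69 + 16352494 = 16352425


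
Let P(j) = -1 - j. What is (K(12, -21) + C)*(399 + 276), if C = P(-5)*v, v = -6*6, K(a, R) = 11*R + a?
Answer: -245025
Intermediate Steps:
K(a, R) = a + 11*R
v = -36
C = -144 (C = (-1 - 1*(-5))*(-36) = (-1 + 5)*(-36) = 4*(-36) = -144)
(K(12, -21) + C)*(399 + 276) = ((12 + 11*(-21)) - 144)*(399 + 276) = ((12 - 231) - 144)*675 = (-219 - 144)*675 = -363*675 = -245025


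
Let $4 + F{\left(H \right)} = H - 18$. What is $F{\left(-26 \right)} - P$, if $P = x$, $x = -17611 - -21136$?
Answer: $-3573$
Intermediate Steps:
$F{\left(H \right)} = -22 + H$ ($F{\left(H \right)} = -4 + \left(H - 18\right) = -4 + \left(-18 + H\right) = -22 + H$)
$x = 3525$ ($x = -17611 + 21136 = 3525$)
$P = 3525$
$F{\left(-26 \right)} - P = \left(-22 - 26\right) - 3525 = -48 - 3525 = -3573$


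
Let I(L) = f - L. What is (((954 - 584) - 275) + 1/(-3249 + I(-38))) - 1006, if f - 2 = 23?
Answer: -2902447/3186 ≈ -911.00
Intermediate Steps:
f = 25 (f = 2 + 23 = 25)
I(L) = 25 - L
(((954 - 584) - 275) + 1/(-3249 + I(-38))) - 1006 = (((954 - 584) - 275) + 1/(-3249 + (25 - 1*(-38)))) - 1006 = ((370 - 275) + 1/(-3249 + (25 + 38))) - 1006 = (95 + 1/(-3249 + 63)) - 1006 = (95 + 1/(-3186)) - 1006 = (95 - 1/3186) - 1006 = 302669/3186 - 1006 = -2902447/3186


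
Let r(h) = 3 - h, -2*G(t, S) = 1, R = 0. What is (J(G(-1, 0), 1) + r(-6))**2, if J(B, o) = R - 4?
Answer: 25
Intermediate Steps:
G(t, S) = -1/2 (G(t, S) = -1/2*1 = -1/2)
J(B, o) = -4 (J(B, o) = 0 - 4 = -4)
(J(G(-1, 0), 1) + r(-6))**2 = (-4 + (3 - 1*(-6)))**2 = (-4 + (3 + 6))**2 = (-4 + 9)**2 = 5**2 = 25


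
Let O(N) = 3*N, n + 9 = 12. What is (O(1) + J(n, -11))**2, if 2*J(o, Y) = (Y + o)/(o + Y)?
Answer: 49/4 ≈ 12.250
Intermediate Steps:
n = 3 (n = -9 + 12 = 3)
J(o, Y) = 1/2 (J(o, Y) = ((Y + o)/(o + Y))/2 = ((Y + o)/(Y + o))/2 = (1/2)*1 = 1/2)
(O(1) + J(n, -11))**2 = (3*1 + 1/2)**2 = (3 + 1/2)**2 = (7/2)**2 = 49/4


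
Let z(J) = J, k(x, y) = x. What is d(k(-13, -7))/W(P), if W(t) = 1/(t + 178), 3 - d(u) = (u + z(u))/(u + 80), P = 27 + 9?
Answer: 48578/67 ≈ 725.04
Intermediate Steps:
P = 36
d(u) = 3 - 2*u/(80 + u) (d(u) = 3 - (u + u)/(u + 80) = 3 - 2*u/(80 + u))
W(t) = 1/(178 + t)
d(k(-13, -7))/W(P) = ((240 - 13)/(80 - 13))/(1/(178 + 36)) = (227/67)/(1/214) = ((1/67)*227)/(1/214) = (227/67)*214 = 48578/67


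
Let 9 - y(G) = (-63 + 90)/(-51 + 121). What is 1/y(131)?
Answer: 70/603 ≈ 0.11609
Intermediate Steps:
y(G) = 603/70 (y(G) = 9 - (-63 + 90)/(-51 + 121) = 9 - 27/70 = 603/70)
1/y(131) = 1/(603/70) = 70/603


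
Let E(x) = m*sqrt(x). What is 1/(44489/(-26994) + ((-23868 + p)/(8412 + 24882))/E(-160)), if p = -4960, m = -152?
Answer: -8543513560363658384640/14080625441459204121689 + 738237447990634416*I*sqrt(10)/14080625441459204121689 ≈ -0.60676 + 0.0001658*I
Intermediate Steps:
E(x) = -152*sqrt(x)
1/(44489/(-26994) + ((-23868 + p)/(8412 + 24882))/E(-160)) = 1/(44489/(-26994) + ((-23868 - 4960)/(8412 + 24882))/((-608*I*sqrt(10)))) = 1/(44489*(-1/26994) + (-28828/33294)/((-608*I*sqrt(10)))) = 1/(-44489/26994 + (-28828*1/33294)/((-608*I*sqrt(10)))) = 1/(-44489/26994 - 7207*I*sqrt(10)/50606880)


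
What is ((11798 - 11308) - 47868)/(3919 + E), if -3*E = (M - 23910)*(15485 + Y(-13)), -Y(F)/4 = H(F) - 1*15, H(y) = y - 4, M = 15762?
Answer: -47378/42408827 ≈ -0.0011172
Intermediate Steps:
H(y) = -4 + y
Y(F) = 76 - 4*F (Y(F) = -4*((-4 + F) - 1*15) = -4*((-4 + F) - 15) = -4*(-19 + F) = 76 - 4*F)
E = 42404908 (E = -(15762 - 23910)*(15485 + (76 - 4*(-13)))/3 = -(-2716)*(15485 + (76 + 52)) = -(-2716)*(15485 + 128) = -(-2716)*15613 = -⅓*(-127214724) = 42404908)
((11798 - 11308) - 47868)/(3919 + E) = ((11798 - 11308) - 47868)/(3919 + 42404908) = (490 - 47868)/42408827 = -47378*1/42408827 = -47378/42408827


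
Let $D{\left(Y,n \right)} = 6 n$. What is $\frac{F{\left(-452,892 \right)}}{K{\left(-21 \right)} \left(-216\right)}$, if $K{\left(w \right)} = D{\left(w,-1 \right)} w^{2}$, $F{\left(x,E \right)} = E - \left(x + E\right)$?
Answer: $\frac{113}{142884} \approx 0.00079085$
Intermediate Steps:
$F{\left(x,E \right)} = - x$ ($F{\left(x,E \right)} = E - \left(E + x\right) = - x$)
$K{\left(w \right)} = - 6 w^{2}$ ($K{\left(w \right)} = 6 \left(-1\right) w^{2} = - 6 w^{2}$)
$\frac{F{\left(-452,892 \right)}}{K{\left(-21 \right)} \left(-216\right)} = \frac{\left(-1\right) \left(-452\right)}{- 6 \left(-21\right)^{2} \left(-216\right)} = \frac{452}{\left(-6\right) 441 \left(-216\right)} = \frac{452}{\left(-2646\right) \left(-216\right)} = \frac{452}{571536} = 452 \cdot \frac{1}{571536} = \frac{113}{142884}$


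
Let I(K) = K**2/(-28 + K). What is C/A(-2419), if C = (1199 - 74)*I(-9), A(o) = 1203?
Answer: -30375/14837 ≈ -2.0472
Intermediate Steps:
I(K) = K**2/(-28 + K)
C = -91125/37 (C = (1199 - 74)*((-9)**2/(-28 - 9)) = 1125*(81/(-37)) = 1125*(81*(-1/37)) = 1125*(-81/37) = -91125/37 ≈ -2462.8)
C/A(-2419) = -91125/37/1203 = -91125/37*1/1203 = -30375/14837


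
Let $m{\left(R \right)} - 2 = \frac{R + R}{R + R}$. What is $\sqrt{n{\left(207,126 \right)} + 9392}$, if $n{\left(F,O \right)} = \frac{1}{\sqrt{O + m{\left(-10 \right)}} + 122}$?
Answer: $\frac{\sqrt{1145825 + 9392 \sqrt{129}}}{\sqrt{122 + \sqrt{129}}} \approx 96.912$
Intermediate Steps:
$m{\left(R \right)} = 3$ ($m{\left(R \right)} = 2 + \frac{R + R}{R + R} = 2 + \frac{2 R}{2 R} = 2 + 2 R \frac{1}{2 R} = 2 + 1 = 3$)
$n{\left(F,O \right)} = \frac{1}{122 + \sqrt{3 + O}}$ ($n{\left(F,O \right)} = \frac{1}{\sqrt{O + 3} + 122} = \frac{1}{\sqrt{3 + O} + 122} = \frac{1}{122 + \sqrt{3 + O}}$)
$\sqrt{n{\left(207,126 \right)} + 9392} = \sqrt{\frac{1}{122 + \sqrt{3 + 126}} + 9392} = \sqrt{\frac{1}{122 + \sqrt{129}} + 9392} = \sqrt{9392 + \frac{1}{122 + \sqrt{129}}}$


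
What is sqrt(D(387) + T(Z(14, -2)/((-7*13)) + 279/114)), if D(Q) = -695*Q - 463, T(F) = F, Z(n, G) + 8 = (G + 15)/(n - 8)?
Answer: I*sqrt(147936416667)/741 ≈ 519.06*I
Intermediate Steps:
Z(n, G) = -8 + (15 + G)/(-8 + n) (Z(n, G) = -8 + (G + 15)/(n - 8) = -8 + (15 + G)/(-8 + n))
D(Q) = -463 - 695*Q
sqrt(D(387) + T(Z(14, -2)/((-7*13)) + 279/114)) = sqrt((-463 - 695*387) + (((79 - 2 - 8*14)/(-8 + 14))/((-7*13)) + 279/114)) = sqrt((-463 - 268965) + (((79 - 2 - 112)/6)/(-91) + 279*(1/114))) = sqrt(-269428 + (((1/6)*(-35))*(-1/91) + 93/38)) = sqrt(-269428 + (-35/6*(-1/91) + 93/38)) = sqrt(-269428 + (5/78 + 93/38)) = sqrt(-269428 + 1861/741) = sqrt(-199644287/741) = I*sqrt(147936416667)/741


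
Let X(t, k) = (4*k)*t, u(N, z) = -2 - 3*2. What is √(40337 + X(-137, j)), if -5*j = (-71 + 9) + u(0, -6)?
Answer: √32665 ≈ 180.73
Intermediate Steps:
u(N, z) = -8 (u(N, z) = -2 - 6 = -8)
j = 14 (j = -((-71 + 9) - 8)/5 = -(-62 - 8)/5 = -⅕*(-70) = 14)
X(t, k) = 4*k*t
√(40337 + X(-137, j)) = √(40337 + 4*14*(-137)) = √(40337 - 7672) = √32665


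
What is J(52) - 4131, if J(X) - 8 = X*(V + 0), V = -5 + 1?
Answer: -4331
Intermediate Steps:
V = -4
J(X) = 8 - 4*X (J(X) = 8 + X*(-4 + 0) = 8 + X*(-4) = 8 - 4*X)
J(52) - 4131 = (8 - 4*52) - 4131 = (8 - 208) - 4131 = -200 - 4131 = -4331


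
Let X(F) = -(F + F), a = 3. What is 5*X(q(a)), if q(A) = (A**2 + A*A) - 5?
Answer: -130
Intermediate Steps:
q(A) = -5 + 2*A**2 (q(A) = (A**2 + A**2) - 5 = 2*A**2 - 5 = -5 + 2*A**2)
X(F) = -2*F
5*X(q(a)) = 5*(-2*(-5 + 2*3**2)) = 5*(-2*(-5 + 2*9)) = 5*(-2*(-5 + 18)) = 5*(-2*13) = 5*(-26) = -130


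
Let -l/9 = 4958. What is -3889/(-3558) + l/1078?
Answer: -77286367/1917762 ≈ -40.300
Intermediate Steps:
l = -44622 (l = -9*4958 = -44622)
-3889/(-3558) + l/1078 = -3889/(-3558) - 44622/1078 = -3889*(-1/3558) - 44622*1/1078 = 3889/3558 - 22311/539 = -77286367/1917762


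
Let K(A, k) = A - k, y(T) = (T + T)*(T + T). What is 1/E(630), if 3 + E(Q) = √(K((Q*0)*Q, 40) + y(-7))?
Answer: 1/49 + 2*√39/147 ≈ 0.10537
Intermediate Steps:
y(T) = 4*T² (y(T) = (2*T)*(2*T) = 4*T²)
E(Q) = -3 + 2*√39 (E(Q) = -3 + √(((Q*0)*Q - 1*40) + 4*(-7)²) = -3 + √((0*Q - 40) + 4*49) = -3 + √((0 - 40) + 196) = -3 + √(-40 + 196) = -3 + √156 = -3 + 2*√39)
1/E(630) = 1/(-3 + 2*√39)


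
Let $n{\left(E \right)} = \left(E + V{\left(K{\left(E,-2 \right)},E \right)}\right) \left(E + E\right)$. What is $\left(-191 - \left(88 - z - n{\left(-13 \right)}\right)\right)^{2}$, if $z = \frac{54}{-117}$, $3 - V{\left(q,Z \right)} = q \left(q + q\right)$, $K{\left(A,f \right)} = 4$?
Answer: $\frac{111576969}{169} \approx 6.6022 \cdot 10^{5}$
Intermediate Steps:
$V{\left(q,Z \right)} = 3 - 2 q^{2}$ ($V{\left(q,Z \right)} = 3 - q \left(q + q\right) = 3 - q 2 q = 3 - 2 q^{2}$)
$n{\left(E \right)} = 2 E \left(-29 + E\right)$ ($n{\left(E \right)} = \left(E + \left(3 - 2 \cdot 4^{2}\right)\right) \left(E + E\right) = \left(E + \left(3 - 32\right)\right) 2 E = \left(E - 29\right) 2 E = \left(-29 + E\right) 2 E = 2 E \left(-29 + E\right)$)
$z = - \frac{6}{13}$ ($z = 54 \left(- \frac{1}{117}\right) = - \frac{6}{13} \approx -0.46154$)
$\left(-191 - \left(88 - z - n{\left(-13 \right)}\right)\right)^{2} = \left(-191 - \left(88 + \frac{6}{13} + 26 \left(-29 - 13\right)\right)\right)^{2} = \left(-191 + \left(2 \left(-13\right) \left(-42\right) - \left(88 + \frac{6}{13}\right)\right)\right)^{2} = \left(-191 + \left(1092 - \frac{1150}{13}\right)\right)^{2} = \left(-191 + \frac{13046}{13}\right)^{2} = \left(\frac{10563}{13}\right)^{2} = \frac{111576969}{169}$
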